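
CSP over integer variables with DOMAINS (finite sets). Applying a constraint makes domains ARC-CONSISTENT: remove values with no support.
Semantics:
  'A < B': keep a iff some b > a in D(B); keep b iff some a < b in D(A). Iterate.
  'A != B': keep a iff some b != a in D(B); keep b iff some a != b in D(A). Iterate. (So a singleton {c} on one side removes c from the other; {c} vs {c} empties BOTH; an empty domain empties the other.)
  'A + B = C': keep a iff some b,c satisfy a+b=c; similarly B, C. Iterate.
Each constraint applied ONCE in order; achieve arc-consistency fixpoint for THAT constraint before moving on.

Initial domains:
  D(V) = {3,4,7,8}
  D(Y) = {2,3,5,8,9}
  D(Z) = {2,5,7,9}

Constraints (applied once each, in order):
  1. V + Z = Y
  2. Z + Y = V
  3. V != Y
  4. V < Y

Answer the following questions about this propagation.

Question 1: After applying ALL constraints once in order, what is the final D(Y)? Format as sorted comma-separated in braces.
Constraint 1 (V + Z = Y) on D(V)={3,4,7,8} D(Z)={2,5,7,9} D(Y)={2,3,5,8,9}: V {3,4,7,8}->{3,4,7}; Z {2,5,7,9}->{2,5}; Y {2,3,5,8,9}->{5,8,9}
Constraint 2 (Z + Y = V) on D(Z)={2,5} D(Y)={5,8,9} D(V)={3,4,7}: Z {2,5}->{2}; Y {5,8,9}->{5}; V {3,4,7}->{7}
Constraint 3 (V != Y) on D(V)={7} D(Y)={5}: no change
Constraint 4 (V < Y) on D(V)={7} D(Y)={5}: V {7}->{}; Y {5}->{}
So after all 4 constraints: D(Y) = {}

Answer: {}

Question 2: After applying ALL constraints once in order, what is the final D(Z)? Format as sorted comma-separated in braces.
Answer: {2}

Derivation:
Constraint 1 (V + Z = Y) on D(V)={3,4,7,8} D(Z)={2,5,7,9} D(Y)={2,3,5,8,9}: V {3,4,7,8}->{3,4,7}; Z {2,5,7,9}->{2,5}; Y {2,3,5,8,9}->{5,8,9}
Constraint 2 (Z + Y = V) on D(Z)={2,5} D(Y)={5,8,9} D(V)={3,4,7}: Z {2,5}->{2}; Y {5,8,9}->{5}; V {3,4,7}->{7}
Constraint 3 (V != Y) on D(V)={7} D(Y)={5}: no change
Constraint 4 (V < Y) on D(V)={7} D(Y)={5}: V {7}->{}; Y {5}->{}
So after all 4 constraints: D(Z) = {2}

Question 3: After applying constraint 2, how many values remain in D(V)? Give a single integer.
Answer: 1

Derivation:
Constraint 1 (V + Z = Y) on D(V)={3,4,7,8} D(Z)={2,5,7,9} D(Y)={2,3,5,8,9}: V {3,4,7,8}->{3,4,7}; Z {2,5,7,9}->{2,5}; Y {2,3,5,8,9}->{5,8,9}
Constraint 2 (Z + Y = V) on D(Z)={2,5} D(Y)={5,8,9} D(V)={3,4,7}: Z {2,5}->{2}; Y {5,8,9}->{5}; V {3,4,7}->{7}
So after constraint 2: D(V)={7}, size = 1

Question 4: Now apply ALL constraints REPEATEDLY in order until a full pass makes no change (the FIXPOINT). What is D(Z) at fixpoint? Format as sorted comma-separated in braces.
Answer: {}

Derivation:
pass 0 (initial): D(Z)={2,5,7,9}
pass 1: V {3,4,7,8}->{}; Y {2,3,5,8,9}->{}; Z {2,5,7,9}->{2}
pass 2: Z {2}->{}
pass 3: no change
Fixpoint after 3 passes: D(Z) = {}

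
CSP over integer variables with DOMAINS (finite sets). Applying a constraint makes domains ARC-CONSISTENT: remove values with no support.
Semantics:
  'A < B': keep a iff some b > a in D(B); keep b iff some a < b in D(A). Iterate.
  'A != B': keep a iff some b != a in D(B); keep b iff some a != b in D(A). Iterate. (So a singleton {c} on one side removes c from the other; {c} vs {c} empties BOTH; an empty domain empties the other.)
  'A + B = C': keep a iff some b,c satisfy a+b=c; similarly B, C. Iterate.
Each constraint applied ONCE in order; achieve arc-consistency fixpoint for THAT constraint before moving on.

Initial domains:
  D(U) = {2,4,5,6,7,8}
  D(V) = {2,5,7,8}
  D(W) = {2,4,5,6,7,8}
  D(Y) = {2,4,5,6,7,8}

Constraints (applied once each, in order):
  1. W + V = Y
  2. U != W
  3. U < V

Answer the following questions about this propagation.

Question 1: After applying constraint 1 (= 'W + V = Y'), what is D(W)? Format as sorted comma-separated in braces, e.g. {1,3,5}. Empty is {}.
Constraint 1 (W + V = Y) on D(W)={2,4,5,6,7,8} D(V)={2,5,7,8} D(Y)={2,4,5,6,7,8}: W {2,4,5,6,7,8}->{2,4,5,6}; V {2,5,7,8}->{2,5}; Y {2,4,5,6,7,8}->{4,6,7,8}
So after constraint 1: D(W) = {2,4,5,6}

Answer: {2,4,5,6}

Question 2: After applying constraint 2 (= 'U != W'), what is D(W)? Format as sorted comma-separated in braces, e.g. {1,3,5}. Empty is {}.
Constraint 1 (W + V = Y) on D(W)={2,4,5,6,7,8} D(V)={2,5,7,8} D(Y)={2,4,5,6,7,8}: W {2,4,5,6,7,8}->{2,4,5,6}; V {2,5,7,8}->{2,5}; Y {2,4,5,6,7,8}->{4,6,7,8}
Constraint 2 (U != W) on D(U)={2,4,5,6,7,8} D(W)={2,4,5,6}: no change
So after constraint 2: D(W) = {2,4,5,6}

Answer: {2,4,5,6}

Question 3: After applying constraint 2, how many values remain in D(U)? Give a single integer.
Answer: 6

Derivation:
Constraint 1 (W + V = Y) on D(W)={2,4,5,6,7,8} D(V)={2,5,7,8} D(Y)={2,4,5,6,7,8}: W {2,4,5,6,7,8}->{2,4,5,6}; V {2,5,7,8}->{2,5}; Y {2,4,5,6,7,8}->{4,6,7,8}
Constraint 2 (U != W) on D(U)={2,4,5,6,7,8} D(W)={2,4,5,6}: no change
So after constraint 2: D(U)={2,4,5,6,7,8}, size = 6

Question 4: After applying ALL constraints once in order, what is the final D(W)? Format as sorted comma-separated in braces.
Constraint 1 (W + V = Y) on D(W)={2,4,5,6,7,8} D(V)={2,5,7,8} D(Y)={2,4,5,6,7,8}: W {2,4,5,6,7,8}->{2,4,5,6}; V {2,5,7,8}->{2,5}; Y {2,4,5,6,7,8}->{4,6,7,8}
Constraint 2 (U != W) on D(U)={2,4,5,6,7,8} D(W)={2,4,5,6}: no change
Constraint 3 (U < V) on D(U)={2,4,5,6,7,8} D(V)={2,5}: U {2,4,5,6,7,8}->{2,4}; V {2,5}->{5}
So after all 3 constraints: D(W) = {2,4,5,6}

Answer: {2,4,5,6}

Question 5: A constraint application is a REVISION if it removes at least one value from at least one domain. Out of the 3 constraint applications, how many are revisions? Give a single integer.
Answer: 2

Derivation:
Constraint 1 (W + V = Y) on D(W)={2,4,5,6,7,8} D(V)={2,5,7,8} D(Y)={2,4,5,6,7,8}: W {2,4,5,6,7,8}->{2,4,5,6}; V {2,5,7,8}->{2,5}; Y {2,4,5,6,7,8}->{4,6,7,8} => REVISION
Constraint 2 (U != W) on D(U)={2,4,5,6,7,8} D(W)={2,4,5,6}: no change => not a revision
Constraint 3 (U < V) on D(U)={2,4,5,6,7,8} D(V)={2,5}: U {2,4,5,6,7,8}->{2,4}; V {2,5}->{5} => REVISION
Total revisions = 2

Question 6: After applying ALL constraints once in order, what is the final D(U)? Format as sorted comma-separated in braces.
Answer: {2,4}

Derivation:
Constraint 1 (W + V = Y) on D(W)={2,4,5,6,7,8} D(V)={2,5,7,8} D(Y)={2,4,5,6,7,8}: W {2,4,5,6,7,8}->{2,4,5,6}; V {2,5,7,8}->{2,5}; Y {2,4,5,6,7,8}->{4,6,7,8}
Constraint 2 (U != W) on D(U)={2,4,5,6,7,8} D(W)={2,4,5,6}: no change
Constraint 3 (U < V) on D(U)={2,4,5,6,7,8} D(V)={2,5}: U {2,4,5,6,7,8}->{2,4}; V {2,5}->{5}
So after all 3 constraints: D(U) = {2,4}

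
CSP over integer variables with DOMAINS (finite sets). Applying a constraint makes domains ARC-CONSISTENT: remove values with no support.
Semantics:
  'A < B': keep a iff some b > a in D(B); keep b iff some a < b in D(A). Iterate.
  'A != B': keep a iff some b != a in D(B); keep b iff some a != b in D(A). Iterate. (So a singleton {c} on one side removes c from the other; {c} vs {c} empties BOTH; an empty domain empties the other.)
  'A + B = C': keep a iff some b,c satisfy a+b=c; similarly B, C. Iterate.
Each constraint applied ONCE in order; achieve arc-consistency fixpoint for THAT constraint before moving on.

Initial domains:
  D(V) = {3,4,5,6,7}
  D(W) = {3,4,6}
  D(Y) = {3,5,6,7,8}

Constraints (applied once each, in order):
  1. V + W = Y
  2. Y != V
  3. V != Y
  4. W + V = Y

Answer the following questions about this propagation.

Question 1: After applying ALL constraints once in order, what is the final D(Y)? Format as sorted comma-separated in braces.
Answer: {6,7,8}

Derivation:
Constraint 1 (V + W = Y) on D(V)={3,4,5,6,7} D(W)={3,4,6} D(Y)={3,5,6,7,8}: V {3,4,5,6,7}->{3,4,5}; W {3,4,6}->{3,4}; Y {3,5,6,7,8}->{6,7,8}
Constraint 2 (Y != V) on D(Y)={6,7,8} D(V)={3,4,5}: no change
Constraint 3 (V != Y) on D(V)={3,4,5} D(Y)={6,7,8}: no change
Constraint 4 (W + V = Y) on D(W)={3,4} D(V)={3,4,5} D(Y)={6,7,8}: no change
So after all 4 constraints: D(Y) = {6,7,8}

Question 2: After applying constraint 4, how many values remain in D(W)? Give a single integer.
Constraint 1 (V + W = Y) on D(V)={3,4,5,6,7} D(W)={3,4,6} D(Y)={3,5,6,7,8}: V {3,4,5,6,7}->{3,4,5}; W {3,4,6}->{3,4}; Y {3,5,6,7,8}->{6,7,8}
Constraint 2 (Y != V) on D(Y)={6,7,8} D(V)={3,4,5}: no change
Constraint 3 (V != Y) on D(V)={3,4,5} D(Y)={6,7,8}: no change
Constraint 4 (W + V = Y) on D(W)={3,4} D(V)={3,4,5} D(Y)={6,7,8}: no change
So after constraint 4: D(W)={3,4}, size = 2

Answer: 2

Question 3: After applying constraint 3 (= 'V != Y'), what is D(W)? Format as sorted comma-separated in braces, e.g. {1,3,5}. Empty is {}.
Constraint 1 (V + W = Y) on D(V)={3,4,5,6,7} D(W)={3,4,6} D(Y)={3,5,6,7,8}: V {3,4,5,6,7}->{3,4,5}; W {3,4,6}->{3,4}; Y {3,5,6,7,8}->{6,7,8}
Constraint 2 (Y != V) on D(Y)={6,7,8} D(V)={3,4,5}: no change
Constraint 3 (V != Y) on D(V)={3,4,5} D(Y)={6,7,8}: no change
So after constraint 3: D(W) = {3,4}

Answer: {3,4}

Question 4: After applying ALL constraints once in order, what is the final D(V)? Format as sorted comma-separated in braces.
Answer: {3,4,5}

Derivation:
Constraint 1 (V + W = Y) on D(V)={3,4,5,6,7} D(W)={3,4,6} D(Y)={3,5,6,7,8}: V {3,4,5,6,7}->{3,4,5}; W {3,4,6}->{3,4}; Y {3,5,6,7,8}->{6,7,8}
Constraint 2 (Y != V) on D(Y)={6,7,8} D(V)={3,4,5}: no change
Constraint 3 (V != Y) on D(V)={3,4,5} D(Y)={6,7,8}: no change
Constraint 4 (W + V = Y) on D(W)={3,4} D(V)={3,4,5} D(Y)={6,7,8}: no change
So after all 4 constraints: D(V) = {3,4,5}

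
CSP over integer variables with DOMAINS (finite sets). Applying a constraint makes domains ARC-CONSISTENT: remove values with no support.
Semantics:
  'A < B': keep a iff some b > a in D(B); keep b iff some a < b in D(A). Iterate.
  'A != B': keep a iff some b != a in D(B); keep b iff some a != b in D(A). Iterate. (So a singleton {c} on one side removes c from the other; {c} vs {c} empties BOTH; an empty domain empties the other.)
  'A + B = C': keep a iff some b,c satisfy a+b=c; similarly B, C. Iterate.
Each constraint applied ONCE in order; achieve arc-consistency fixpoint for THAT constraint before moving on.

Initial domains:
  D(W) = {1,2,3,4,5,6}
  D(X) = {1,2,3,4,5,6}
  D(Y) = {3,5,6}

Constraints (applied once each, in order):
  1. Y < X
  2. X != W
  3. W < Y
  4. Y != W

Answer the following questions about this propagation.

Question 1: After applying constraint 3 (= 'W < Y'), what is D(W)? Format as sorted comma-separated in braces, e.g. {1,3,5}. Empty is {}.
Answer: {1,2,3,4}

Derivation:
Constraint 1 (Y < X) on D(Y)={3,5,6} D(X)={1,2,3,4,5,6}: Y {3,5,6}->{3,5}; X {1,2,3,4,5,6}->{4,5,6}
Constraint 2 (X != W) on D(X)={4,5,6} D(W)={1,2,3,4,5,6}: no change
Constraint 3 (W < Y) on D(W)={1,2,3,4,5,6} D(Y)={3,5}: W {1,2,3,4,5,6}->{1,2,3,4}
So after constraint 3: D(W) = {1,2,3,4}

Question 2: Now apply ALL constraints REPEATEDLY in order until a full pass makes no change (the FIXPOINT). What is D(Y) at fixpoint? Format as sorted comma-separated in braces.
pass 0 (initial): D(Y)={3,5,6}
pass 1: W {1,2,3,4,5,6}->{1,2,3,4}; X {1,2,3,4,5,6}->{4,5,6}; Y {3,5,6}->{3,5}
pass 2: no change
Fixpoint after 2 passes: D(Y) = {3,5}

Answer: {3,5}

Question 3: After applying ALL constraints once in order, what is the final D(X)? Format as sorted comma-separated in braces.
Answer: {4,5,6}

Derivation:
Constraint 1 (Y < X) on D(Y)={3,5,6} D(X)={1,2,3,4,5,6}: Y {3,5,6}->{3,5}; X {1,2,3,4,5,6}->{4,5,6}
Constraint 2 (X != W) on D(X)={4,5,6} D(W)={1,2,3,4,5,6}: no change
Constraint 3 (W < Y) on D(W)={1,2,3,4,5,6} D(Y)={3,5}: W {1,2,3,4,5,6}->{1,2,3,4}
Constraint 4 (Y != W) on D(Y)={3,5} D(W)={1,2,3,4}: no change
So after all 4 constraints: D(X) = {4,5,6}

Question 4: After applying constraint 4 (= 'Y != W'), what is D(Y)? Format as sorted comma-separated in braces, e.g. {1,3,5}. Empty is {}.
Answer: {3,5}

Derivation:
Constraint 1 (Y < X) on D(Y)={3,5,6} D(X)={1,2,3,4,5,6}: Y {3,5,6}->{3,5}; X {1,2,3,4,5,6}->{4,5,6}
Constraint 2 (X != W) on D(X)={4,5,6} D(W)={1,2,3,4,5,6}: no change
Constraint 3 (W < Y) on D(W)={1,2,3,4,5,6} D(Y)={3,5}: W {1,2,3,4,5,6}->{1,2,3,4}
Constraint 4 (Y != W) on D(Y)={3,5} D(W)={1,2,3,4}: no change
So after constraint 4: D(Y) = {3,5}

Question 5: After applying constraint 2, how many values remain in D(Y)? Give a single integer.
Constraint 1 (Y < X) on D(Y)={3,5,6} D(X)={1,2,3,4,5,6}: Y {3,5,6}->{3,5}; X {1,2,3,4,5,6}->{4,5,6}
Constraint 2 (X != W) on D(X)={4,5,6} D(W)={1,2,3,4,5,6}: no change
So after constraint 2: D(Y)={3,5}, size = 2

Answer: 2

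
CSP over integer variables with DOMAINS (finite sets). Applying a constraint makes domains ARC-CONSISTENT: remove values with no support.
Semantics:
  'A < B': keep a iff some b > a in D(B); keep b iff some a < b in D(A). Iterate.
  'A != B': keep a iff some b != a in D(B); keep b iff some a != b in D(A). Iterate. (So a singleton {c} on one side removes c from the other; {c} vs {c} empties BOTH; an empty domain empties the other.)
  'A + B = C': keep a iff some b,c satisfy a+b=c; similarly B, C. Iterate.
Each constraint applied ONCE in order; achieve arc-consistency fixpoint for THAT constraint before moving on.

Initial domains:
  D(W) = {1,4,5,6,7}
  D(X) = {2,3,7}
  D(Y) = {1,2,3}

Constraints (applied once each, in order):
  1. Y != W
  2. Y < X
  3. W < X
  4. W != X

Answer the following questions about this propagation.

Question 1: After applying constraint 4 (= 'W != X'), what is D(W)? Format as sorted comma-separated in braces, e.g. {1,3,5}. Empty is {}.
Constraint 1 (Y != W) on D(Y)={1,2,3} D(W)={1,4,5,6,7}: no change
Constraint 2 (Y < X) on D(Y)={1,2,3} D(X)={2,3,7}: no change
Constraint 3 (W < X) on D(W)={1,4,5,6,7} D(X)={2,3,7}: W {1,4,5,6,7}->{1,4,5,6}
Constraint 4 (W != X) on D(W)={1,4,5,6} D(X)={2,3,7}: no change
So after constraint 4: D(W) = {1,4,5,6}

Answer: {1,4,5,6}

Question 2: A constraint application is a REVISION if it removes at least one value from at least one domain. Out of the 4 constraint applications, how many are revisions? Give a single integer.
Answer: 1

Derivation:
Constraint 1 (Y != W) on D(Y)={1,2,3} D(W)={1,4,5,6,7}: no change => not a revision
Constraint 2 (Y < X) on D(Y)={1,2,3} D(X)={2,3,7}: no change => not a revision
Constraint 3 (W < X) on D(W)={1,4,5,6,7} D(X)={2,3,7}: W {1,4,5,6,7}->{1,4,5,6} => REVISION
Constraint 4 (W != X) on D(W)={1,4,5,6} D(X)={2,3,7}: no change => not a revision
Total revisions = 1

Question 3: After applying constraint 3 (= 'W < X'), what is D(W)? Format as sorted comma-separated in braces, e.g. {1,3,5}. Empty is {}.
Answer: {1,4,5,6}

Derivation:
Constraint 1 (Y != W) on D(Y)={1,2,3} D(W)={1,4,5,6,7}: no change
Constraint 2 (Y < X) on D(Y)={1,2,3} D(X)={2,3,7}: no change
Constraint 3 (W < X) on D(W)={1,4,5,6,7} D(X)={2,3,7}: W {1,4,5,6,7}->{1,4,5,6}
So after constraint 3: D(W) = {1,4,5,6}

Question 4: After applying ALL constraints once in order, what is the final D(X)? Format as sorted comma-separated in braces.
Answer: {2,3,7}

Derivation:
Constraint 1 (Y != W) on D(Y)={1,2,3} D(W)={1,4,5,6,7}: no change
Constraint 2 (Y < X) on D(Y)={1,2,3} D(X)={2,3,7}: no change
Constraint 3 (W < X) on D(W)={1,4,5,6,7} D(X)={2,3,7}: W {1,4,5,6,7}->{1,4,5,6}
Constraint 4 (W != X) on D(W)={1,4,5,6} D(X)={2,3,7}: no change
So after all 4 constraints: D(X) = {2,3,7}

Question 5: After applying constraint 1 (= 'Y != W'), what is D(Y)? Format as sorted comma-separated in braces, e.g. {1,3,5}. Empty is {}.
Answer: {1,2,3}

Derivation:
Constraint 1 (Y != W) on D(Y)={1,2,3} D(W)={1,4,5,6,7}: no change
So after constraint 1: D(Y) = {1,2,3}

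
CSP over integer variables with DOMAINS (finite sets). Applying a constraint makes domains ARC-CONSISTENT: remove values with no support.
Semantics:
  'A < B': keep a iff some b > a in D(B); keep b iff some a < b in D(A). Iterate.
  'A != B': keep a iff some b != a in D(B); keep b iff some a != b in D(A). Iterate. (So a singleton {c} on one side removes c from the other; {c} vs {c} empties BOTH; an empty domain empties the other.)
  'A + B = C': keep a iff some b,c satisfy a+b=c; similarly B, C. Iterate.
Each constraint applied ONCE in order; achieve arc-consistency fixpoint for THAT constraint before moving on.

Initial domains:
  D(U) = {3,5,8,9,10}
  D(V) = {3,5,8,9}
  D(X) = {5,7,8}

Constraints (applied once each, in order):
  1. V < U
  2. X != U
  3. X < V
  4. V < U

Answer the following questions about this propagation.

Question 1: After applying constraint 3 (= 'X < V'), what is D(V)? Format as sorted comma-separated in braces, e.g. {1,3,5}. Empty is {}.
Answer: {8,9}

Derivation:
Constraint 1 (V < U) on D(V)={3,5,8,9} D(U)={3,5,8,9,10}: U {3,5,8,9,10}->{5,8,9,10}
Constraint 2 (X != U) on D(X)={5,7,8} D(U)={5,8,9,10}: no change
Constraint 3 (X < V) on D(X)={5,7,8} D(V)={3,5,8,9}: V {3,5,8,9}->{8,9}
So after constraint 3: D(V) = {8,9}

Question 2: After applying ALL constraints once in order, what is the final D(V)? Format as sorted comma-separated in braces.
Answer: {8,9}

Derivation:
Constraint 1 (V < U) on D(V)={3,5,8,9} D(U)={3,5,8,9,10}: U {3,5,8,9,10}->{5,8,9,10}
Constraint 2 (X != U) on D(X)={5,7,8} D(U)={5,8,9,10}: no change
Constraint 3 (X < V) on D(X)={5,7,8} D(V)={3,5,8,9}: V {3,5,8,9}->{8,9}
Constraint 4 (V < U) on D(V)={8,9} D(U)={5,8,9,10}: U {5,8,9,10}->{9,10}
So after all 4 constraints: D(V) = {8,9}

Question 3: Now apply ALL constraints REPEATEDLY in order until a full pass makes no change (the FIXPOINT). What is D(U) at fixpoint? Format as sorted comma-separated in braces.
pass 0 (initial): D(U)={3,5,8,9,10}
pass 1: U {3,5,8,9,10}->{9,10}; V {3,5,8,9}->{8,9}
pass 2: no change
Fixpoint after 2 passes: D(U) = {9,10}

Answer: {9,10}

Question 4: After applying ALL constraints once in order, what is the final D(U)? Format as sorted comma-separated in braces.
Constraint 1 (V < U) on D(V)={3,5,8,9} D(U)={3,5,8,9,10}: U {3,5,8,9,10}->{5,8,9,10}
Constraint 2 (X != U) on D(X)={5,7,8} D(U)={5,8,9,10}: no change
Constraint 3 (X < V) on D(X)={5,7,8} D(V)={3,5,8,9}: V {3,5,8,9}->{8,9}
Constraint 4 (V < U) on D(V)={8,9} D(U)={5,8,9,10}: U {5,8,9,10}->{9,10}
So after all 4 constraints: D(U) = {9,10}

Answer: {9,10}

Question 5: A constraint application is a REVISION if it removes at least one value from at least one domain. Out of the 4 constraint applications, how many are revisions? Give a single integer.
Constraint 1 (V < U) on D(V)={3,5,8,9} D(U)={3,5,8,9,10}: U {3,5,8,9,10}->{5,8,9,10} => REVISION
Constraint 2 (X != U) on D(X)={5,7,8} D(U)={5,8,9,10}: no change => not a revision
Constraint 3 (X < V) on D(X)={5,7,8} D(V)={3,5,8,9}: V {3,5,8,9}->{8,9} => REVISION
Constraint 4 (V < U) on D(V)={8,9} D(U)={5,8,9,10}: U {5,8,9,10}->{9,10} => REVISION
Total revisions = 3

Answer: 3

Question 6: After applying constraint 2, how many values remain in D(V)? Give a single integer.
Answer: 4

Derivation:
Constraint 1 (V < U) on D(V)={3,5,8,9} D(U)={3,5,8,9,10}: U {3,5,8,9,10}->{5,8,9,10}
Constraint 2 (X != U) on D(X)={5,7,8} D(U)={5,8,9,10}: no change
So after constraint 2: D(V)={3,5,8,9}, size = 4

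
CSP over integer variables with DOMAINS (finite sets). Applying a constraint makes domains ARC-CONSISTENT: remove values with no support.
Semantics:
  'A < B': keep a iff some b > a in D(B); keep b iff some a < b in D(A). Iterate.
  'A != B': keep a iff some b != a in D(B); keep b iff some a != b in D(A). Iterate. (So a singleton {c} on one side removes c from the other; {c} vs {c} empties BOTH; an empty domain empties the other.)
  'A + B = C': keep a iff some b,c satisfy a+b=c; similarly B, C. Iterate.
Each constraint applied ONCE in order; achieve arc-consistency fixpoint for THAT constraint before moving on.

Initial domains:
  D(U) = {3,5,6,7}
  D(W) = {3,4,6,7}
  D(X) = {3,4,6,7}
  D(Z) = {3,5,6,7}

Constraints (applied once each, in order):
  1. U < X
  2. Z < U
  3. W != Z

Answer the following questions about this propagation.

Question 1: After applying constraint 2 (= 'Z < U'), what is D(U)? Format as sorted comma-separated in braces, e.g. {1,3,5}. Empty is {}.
Constraint 1 (U < X) on D(U)={3,5,6,7} D(X)={3,4,6,7}: U {3,5,6,7}->{3,5,6}; X {3,4,6,7}->{4,6,7}
Constraint 2 (Z < U) on D(Z)={3,5,6,7} D(U)={3,5,6}: Z {3,5,6,7}->{3,5}; U {3,5,6}->{5,6}
So after constraint 2: D(U) = {5,6}

Answer: {5,6}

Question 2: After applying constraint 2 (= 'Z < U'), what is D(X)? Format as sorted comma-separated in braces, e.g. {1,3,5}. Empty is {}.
Answer: {4,6,7}

Derivation:
Constraint 1 (U < X) on D(U)={3,5,6,7} D(X)={3,4,6,7}: U {3,5,6,7}->{3,5,6}; X {3,4,6,7}->{4,6,7}
Constraint 2 (Z < U) on D(Z)={3,5,6,7} D(U)={3,5,6}: Z {3,5,6,7}->{3,5}; U {3,5,6}->{5,6}
So after constraint 2: D(X) = {4,6,7}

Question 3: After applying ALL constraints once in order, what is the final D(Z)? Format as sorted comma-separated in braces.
Answer: {3,5}

Derivation:
Constraint 1 (U < X) on D(U)={3,5,6,7} D(X)={3,4,6,7}: U {3,5,6,7}->{3,5,6}; X {3,4,6,7}->{4,6,7}
Constraint 2 (Z < U) on D(Z)={3,5,6,7} D(U)={3,5,6}: Z {3,5,6,7}->{3,5}; U {3,5,6}->{5,6}
Constraint 3 (W != Z) on D(W)={3,4,6,7} D(Z)={3,5}: no change
So after all 3 constraints: D(Z) = {3,5}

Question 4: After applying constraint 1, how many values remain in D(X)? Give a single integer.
Constraint 1 (U < X) on D(U)={3,5,6,7} D(X)={3,4,6,7}: U {3,5,6,7}->{3,5,6}; X {3,4,6,7}->{4,6,7}
So after constraint 1: D(X)={4,6,7}, size = 3

Answer: 3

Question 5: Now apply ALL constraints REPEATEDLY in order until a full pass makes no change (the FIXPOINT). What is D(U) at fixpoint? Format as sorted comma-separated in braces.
pass 0 (initial): D(U)={3,5,6,7}
pass 1: U {3,5,6,7}->{5,6}; X {3,4,6,7}->{4,6,7}; Z {3,5,6,7}->{3,5}
pass 2: X {4,6,7}->{6,7}
pass 3: no change
Fixpoint after 3 passes: D(U) = {5,6}

Answer: {5,6}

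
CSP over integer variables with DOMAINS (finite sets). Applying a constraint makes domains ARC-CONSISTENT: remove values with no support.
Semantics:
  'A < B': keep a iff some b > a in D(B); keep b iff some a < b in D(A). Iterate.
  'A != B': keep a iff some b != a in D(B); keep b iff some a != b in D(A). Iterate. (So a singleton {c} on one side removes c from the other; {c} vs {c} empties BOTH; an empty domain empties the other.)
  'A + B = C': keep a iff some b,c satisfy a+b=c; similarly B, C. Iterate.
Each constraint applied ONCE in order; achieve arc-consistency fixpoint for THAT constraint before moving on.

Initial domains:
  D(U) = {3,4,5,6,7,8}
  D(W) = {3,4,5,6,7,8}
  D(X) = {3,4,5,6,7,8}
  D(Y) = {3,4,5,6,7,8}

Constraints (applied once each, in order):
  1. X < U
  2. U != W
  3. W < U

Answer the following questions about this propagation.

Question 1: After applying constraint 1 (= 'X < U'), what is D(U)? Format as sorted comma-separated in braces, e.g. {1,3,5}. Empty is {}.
Constraint 1 (X < U) on D(X)={3,4,5,6,7,8} D(U)={3,4,5,6,7,8}: X {3,4,5,6,7,8}->{3,4,5,6,7}; U {3,4,5,6,7,8}->{4,5,6,7,8}
So after constraint 1: D(U) = {4,5,6,7,8}

Answer: {4,5,6,7,8}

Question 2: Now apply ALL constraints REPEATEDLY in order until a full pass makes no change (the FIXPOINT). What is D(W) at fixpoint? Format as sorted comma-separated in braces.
Answer: {3,4,5,6,7}

Derivation:
pass 0 (initial): D(W)={3,4,5,6,7,8}
pass 1: U {3,4,5,6,7,8}->{4,5,6,7,8}; W {3,4,5,6,7,8}->{3,4,5,6,7}; X {3,4,5,6,7,8}->{3,4,5,6,7}
pass 2: no change
Fixpoint after 2 passes: D(W) = {3,4,5,6,7}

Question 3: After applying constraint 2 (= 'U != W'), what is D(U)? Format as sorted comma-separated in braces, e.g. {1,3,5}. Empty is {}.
Constraint 1 (X < U) on D(X)={3,4,5,6,7,8} D(U)={3,4,5,6,7,8}: X {3,4,5,6,7,8}->{3,4,5,6,7}; U {3,4,5,6,7,8}->{4,5,6,7,8}
Constraint 2 (U != W) on D(U)={4,5,6,7,8} D(W)={3,4,5,6,7,8}: no change
So after constraint 2: D(U) = {4,5,6,7,8}

Answer: {4,5,6,7,8}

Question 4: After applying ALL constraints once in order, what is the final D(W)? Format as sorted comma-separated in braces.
Constraint 1 (X < U) on D(X)={3,4,5,6,7,8} D(U)={3,4,5,6,7,8}: X {3,4,5,6,7,8}->{3,4,5,6,7}; U {3,4,5,6,7,8}->{4,5,6,7,8}
Constraint 2 (U != W) on D(U)={4,5,6,7,8} D(W)={3,4,5,6,7,8}: no change
Constraint 3 (W < U) on D(W)={3,4,5,6,7,8} D(U)={4,5,6,7,8}: W {3,4,5,6,7,8}->{3,4,5,6,7}
So after all 3 constraints: D(W) = {3,4,5,6,7}

Answer: {3,4,5,6,7}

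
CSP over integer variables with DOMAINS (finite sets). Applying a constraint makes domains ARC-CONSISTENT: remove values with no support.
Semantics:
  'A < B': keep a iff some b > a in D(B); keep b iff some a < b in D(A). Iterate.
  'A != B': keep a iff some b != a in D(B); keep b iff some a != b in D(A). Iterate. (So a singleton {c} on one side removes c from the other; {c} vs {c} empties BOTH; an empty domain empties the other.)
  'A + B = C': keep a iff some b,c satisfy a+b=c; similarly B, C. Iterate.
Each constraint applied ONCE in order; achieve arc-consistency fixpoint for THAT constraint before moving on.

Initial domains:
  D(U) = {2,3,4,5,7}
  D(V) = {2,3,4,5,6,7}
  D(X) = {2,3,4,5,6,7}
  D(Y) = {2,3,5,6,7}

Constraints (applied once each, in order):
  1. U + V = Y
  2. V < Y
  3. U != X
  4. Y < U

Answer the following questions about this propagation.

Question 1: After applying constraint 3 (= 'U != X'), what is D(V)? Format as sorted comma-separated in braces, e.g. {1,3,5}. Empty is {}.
Constraint 1 (U + V = Y) on D(U)={2,3,4,5,7} D(V)={2,3,4,5,6,7} D(Y)={2,3,5,6,7}: U {2,3,4,5,7}->{2,3,4,5}; V {2,3,4,5,6,7}->{2,3,4,5}; Y {2,3,5,6,7}->{5,6,7}
Constraint 2 (V < Y) on D(V)={2,3,4,5} D(Y)={5,6,7}: no change
Constraint 3 (U != X) on D(U)={2,3,4,5} D(X)={2,3,4,5,6,7}: no change
So after constraint 3: D(V) = {2,3,4,5}

Answer: {2,3,4,5}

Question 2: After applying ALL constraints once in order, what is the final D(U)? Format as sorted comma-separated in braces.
Answer: {}

Derivation:
Constraint 1 (U + V = Y) on D(U)={2,3,4,5,7} D(V)={2,3,4,5,6,7} D(Y)={2,3,5,6,7}: U {2,3,4,5,7}->{2,3,4,5}; V {2,3,4,5,6,7}->{2,3,4,5}; Y {2,3,5,6,7}->{5,6,7}
Constraint 2 (V < Y) on D(V)={2,3,4,5} D(Y)={5,6,7}: no change
Constraint 3 (U != X) on D(U)={2,3,4,5} D(X)={2,3,4,5,6,7}: no change
Constraint 4 (Y < U) on D(Y)={5,6,7} D(U)={2,3,4,5}: Y {5,6,7}->{}; U {2,3,4,5}->{}
So after all 4 constraints: D(U) = {}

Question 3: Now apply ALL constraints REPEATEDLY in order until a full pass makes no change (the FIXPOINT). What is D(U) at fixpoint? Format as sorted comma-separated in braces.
pass 0 (initial): D(U)={2,3,4,5,7}
pass 1: U {2,3,4,5,7}->{}; V {2,3,4,5,6,7}->{2,3,4,5}; Y {2,3,5,6,7}->{}
pass 2: V {2,3,4,5}->{}; X {2,3,4,5,6,7}->{}
pass 3: no change
Fixpoint after 3 passes: D(U) = {}

Answer: {}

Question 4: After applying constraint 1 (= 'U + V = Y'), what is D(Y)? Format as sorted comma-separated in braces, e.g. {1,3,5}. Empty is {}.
Constraint 1 (U + V = Y) on D(U)={2,3,4,5,7} D(V)={2,3,4,5,6,7} D(Y)={2,3,5,6,7}: U {2,3,4,5,7}->{2,3,4,5}; V {2,3,4,5,6,7}->{2,3,4,5}; Y {2,3,5,6,7}->{5,6,7}
So after constraint 1: D(Y) = {5,6,7}

Answer: {5,6,7}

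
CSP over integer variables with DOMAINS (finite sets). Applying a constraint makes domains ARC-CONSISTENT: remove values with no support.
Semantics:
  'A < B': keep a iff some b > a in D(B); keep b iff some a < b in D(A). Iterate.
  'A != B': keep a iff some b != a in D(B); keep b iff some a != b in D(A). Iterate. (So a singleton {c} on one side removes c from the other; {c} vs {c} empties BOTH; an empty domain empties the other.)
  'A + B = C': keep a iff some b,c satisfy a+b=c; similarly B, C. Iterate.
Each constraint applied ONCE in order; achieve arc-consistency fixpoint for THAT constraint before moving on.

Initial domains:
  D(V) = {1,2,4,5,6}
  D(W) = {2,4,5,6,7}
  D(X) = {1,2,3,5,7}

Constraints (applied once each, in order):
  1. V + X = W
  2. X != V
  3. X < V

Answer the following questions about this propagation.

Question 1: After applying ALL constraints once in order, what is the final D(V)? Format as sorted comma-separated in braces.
Constraint 1 (V + X = W) on D(V)={1,2,4,5,6} D(X)={1,2,3,5,7} D(W)={2,4,5,6,7}: X {1,2,3,5,7}->{1,2,3,5}
Constraint 2 (X != V) on D(X)={1,2,3,5} D(V)={1,2,4,5,6}: no change
Constraint 3 (X < V) on D(X)={1,2,3,5} D(V)={1,2,4,5,6}: V {1,2,4,5,6}->{2,4,5,6}
So after all 3 constraints: D(V) = {2,4,5,6}

Answer: {2,4,5,6}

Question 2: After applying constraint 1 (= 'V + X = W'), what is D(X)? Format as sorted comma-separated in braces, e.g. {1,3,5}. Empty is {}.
Answer: {1,2,3,5}

Derivation:
Constraint 1 (V + X = W) on D(V)={1,2,4,5,6} D(X)={1,2,3,5,7} D(W)={2,4,5,6,7}: X {1,2,3,5,7}->{1,2,3,5}
So after constraint 1: D(X) = {1,2,3,5}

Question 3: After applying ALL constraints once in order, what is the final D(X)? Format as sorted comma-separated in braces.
Constraint 1 (V + X = W) on D(V)={1,2,4,5,6} D(X)={1,2,3,5,7} D(W)={2,4,5,6,7}: X {1,2,3,5,7}->{1,2,3,5}
Constraint 2 (X != V) on D(X)={1,2,3,5} D(V)={1,2,4,5,6}: no change
Constraint 3 (X < V) on D(X)={1,2,3,5} D(V)={1,2,4,5,6}: V {1,2,4,5,6}->{2,4,5,6}
So after all 3 constraints: D(X) = {1,2,3,5}

Answer: {1,2,3,5}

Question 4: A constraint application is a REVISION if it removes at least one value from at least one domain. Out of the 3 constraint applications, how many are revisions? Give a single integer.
Answer: 2

Derivation:
Constraint 1 (V + X = W) on D(V)={1,2,4,5,6} D(X)={1,2,3,5,7} D(W)={2,4,5,6,7}: X {1,2,3,5,7}->{1,2,3,5} => REVISION
Constraint 2 (X != V) on D(X)={1,2,3,5} D(V)={1,2,4,5,6}: no change => not a revision
Constraint 3 (X < V) on D(X)={1,2,3,5} D(V)={1,2,4,5,6}: V {1,2,4,5,6}->{2,4,5,6} => REVISION
Total revisions = 2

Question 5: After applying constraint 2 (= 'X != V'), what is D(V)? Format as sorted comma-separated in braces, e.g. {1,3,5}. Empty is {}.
Answer: {1,2,4,5,6}

Derivation:
Constraint 1 (V + X = W) on D(V)={1,2,4,5,6} D(X)={1,2,3,5,7} D(W)={2,4,5,6,7}: X {1,2,3,5,7}->{1,2,3,5}
Constraint 2 (X != V) on D(X)={1,2,3,5} D(V)={1,2,4,5,6}: no change
So after constraint 2: D(V) = {1,2,4,5,6}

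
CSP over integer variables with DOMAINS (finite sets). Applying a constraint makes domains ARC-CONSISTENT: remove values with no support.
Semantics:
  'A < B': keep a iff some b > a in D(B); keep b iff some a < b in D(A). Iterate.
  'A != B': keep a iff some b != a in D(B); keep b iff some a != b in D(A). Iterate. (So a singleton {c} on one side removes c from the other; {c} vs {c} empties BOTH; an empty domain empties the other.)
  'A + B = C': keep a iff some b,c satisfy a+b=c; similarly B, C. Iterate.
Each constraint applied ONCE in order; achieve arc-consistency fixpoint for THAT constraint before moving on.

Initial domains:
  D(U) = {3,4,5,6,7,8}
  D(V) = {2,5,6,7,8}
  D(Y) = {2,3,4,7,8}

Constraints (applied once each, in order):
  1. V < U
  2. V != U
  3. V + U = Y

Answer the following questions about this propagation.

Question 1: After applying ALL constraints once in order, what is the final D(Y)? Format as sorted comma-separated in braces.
Constraint 1 (V < U) on D(V)={2,5,6,7,8} D(U)={3,4,5,6,7,8}: V {2,5,6,7,8}->{2,5,6,7}
Constraint 2 (V != U) on D(V)={2,5,6,7} D(U)={3,4,5,6,7,8}: no change
Constraint 3 (V + U = Y) on D(V)={2,5,6,7} D(U)={3,4,5,6,7,8} D(Y)={2,3,4,7,8}: V {2,5,6,7}->{2,5}; U {3,4,5,6,7,8}->{3,5,6}; Y {2,3,4,7,8}->{7,8}
So after all 3 constraints: D(Y) = {7,8}

Answer: {7,8}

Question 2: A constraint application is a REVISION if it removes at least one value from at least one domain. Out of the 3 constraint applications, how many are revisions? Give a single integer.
Answer: 2

Derivation:
Constraint 1 (V < U) on D(V)={2,5,6,7,8} D(U)={3,4,5,6,7,8}: V {2,5,6,7,8}->{2,5,6,7} => REVISION
Constraint 2 (V != U) on D(V)={2,5,6,7} D(U)={3,4,5,6,7,8}: no change => not a revision
Constraint 3 (V + U = Y) on D(V)={2,5,6,7} D(U)={3,4,5,6,7,8} D(Y)={2,3,4,7,8}: V {2,5,6,7}->{2,5}; U {3,4,5,6,7,8}->{3,5,6}; Y {2,3,4,7,8}->{7,8} => REVISION
Total revisions = 2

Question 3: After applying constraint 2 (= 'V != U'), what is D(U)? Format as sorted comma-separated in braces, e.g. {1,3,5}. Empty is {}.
Answer: {3,4,5,6,7,8}

Derivation:
Constraint 1 (V < U) on D(V)={2,5,6,7,8} D(U)={3,4,5,6,7,8}: V {2,5,6,7,8}->{2,5,6,7}
Constraint 2 (V != U) on D(V)={2,5,6,7} D(U)={3,4,5,6,7,8}: no change
So after constraint 2: D(U) = {3,4,5,6,7,8}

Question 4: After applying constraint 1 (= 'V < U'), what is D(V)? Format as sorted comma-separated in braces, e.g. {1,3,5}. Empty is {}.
Answer: {2,5,6,7}

Derivation:
Constraint 1 (V < U) on D(V)={2,5,6,7,8} D(U)={3,4,5,6,7,8}: V {2,5,6,7,8}->{2,5,6,7}
So after constraint 1: D(V) = {2,5,6,7}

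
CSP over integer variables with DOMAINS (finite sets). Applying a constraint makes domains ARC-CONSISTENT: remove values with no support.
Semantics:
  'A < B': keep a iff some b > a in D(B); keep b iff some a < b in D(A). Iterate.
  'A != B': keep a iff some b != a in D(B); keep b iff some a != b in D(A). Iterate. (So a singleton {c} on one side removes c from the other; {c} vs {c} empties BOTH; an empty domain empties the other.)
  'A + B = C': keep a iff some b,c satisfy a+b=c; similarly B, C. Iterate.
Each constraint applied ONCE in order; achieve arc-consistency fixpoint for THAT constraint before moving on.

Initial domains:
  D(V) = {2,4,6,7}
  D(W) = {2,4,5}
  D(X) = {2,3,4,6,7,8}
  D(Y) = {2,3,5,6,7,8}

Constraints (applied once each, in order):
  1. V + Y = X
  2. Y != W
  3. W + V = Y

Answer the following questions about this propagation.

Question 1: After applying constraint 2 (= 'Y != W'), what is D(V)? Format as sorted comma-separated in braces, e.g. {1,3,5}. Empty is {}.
Constraint 1 (V + Y = X) on D(V)={2,4,6,7} D(Y)={2,3,5,6,7,8} D(X)={2,3,4,6,7,8}: V {2,4,6,7}->{2,4,6}; Y {2,3,5,6,7,8}->{2,3,5,6}; X {2,3,4,6,7,8}->{4,6,7,8}
Constraint 2 (Y != W) on D(Y)={2,3,5,6} D(W)={2,4,5}: no change
So after constraint 2: D(V) = {2,4,6}

Answer: {2,4,6}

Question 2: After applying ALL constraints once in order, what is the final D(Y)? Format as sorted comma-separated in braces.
Answer: {6}

Derivation:
Constraint 1 (V + Y = X) on D(V)={2,4,6,7} D(Y)={2,3,5,6,7,8} D(X)={2,3,4,6,7,8}: V {2,4,6,7}->{2,4,6}; Y {2,3,5,6,7,8}->{2,3,5,6}; X {2,3,4,6,7,8}->{4,6,7,8}
Constraint 2 (Y != W) on D(Y)={2,3,5,6} D(W)={2,4,5}: no change
Constraint 3 (W + V = Y) on D(W)={2,4,5} D(V)={2,4,6} D(Y)={2,3,5,6}: W {2,4,5}->{2,4}; V {2,4,6}->{2,4}; Y {2,3,5,6}->{6}
So after all 3 constraints: D(Y) = {6}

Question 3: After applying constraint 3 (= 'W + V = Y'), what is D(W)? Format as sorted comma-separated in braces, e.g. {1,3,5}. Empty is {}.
Answer: {2,4}

Derivation:
Constraint 1 (V + Y = X) on D(V)={2,4,6,7} D(Y)={2,3,5,6,7,8} D(X)={2,3,4,6,7,8}: V {2,4,6,7}->{2,4,6}; Y {2,3,5,6,7,8}->{2,3,5,6}; X {2,3,4,6,7,8}->{4,6,7,8}
Constraint 2 (Y != W) on D(Y)={2,3,5,6} D(W)={2,4,5}: no change
Constraint 3 (W + V = Y) on D(W)={2,4,5} D(V)={2,4,6} D(Y)={2,3,5,6}: W {2,4,5}->{2,4}; V {2,4,6}->{2,4}; Y {2,3,5,6}->{6}
So after constraint 3: D(W) = {2,4}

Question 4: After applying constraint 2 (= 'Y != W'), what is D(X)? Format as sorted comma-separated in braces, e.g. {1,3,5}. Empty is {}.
Answer: {4,6,7,8}

Derivation:
Constraint 1 (V + Y = X) on D(V)={2,4,6,7} D(Y)={2,3,5,6,7,8} D(X)={2,3,4,6,7,8}: V {2,4,6,7}->{2,4,6}; Y {2,3,5,6,7,8}->{2,3,5,6}; X {2,3,4,6,7,8}->{4,6,7,8}
Constraint 2 (Y != W) on D(Y)={2,3,5,6} D(W)={2,4,5}: no change
So after constraint 2: D(X) = {4,6,7,8}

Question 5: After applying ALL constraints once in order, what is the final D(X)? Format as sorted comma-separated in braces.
Constraint 1 (V + Y = X) on D(V)={2,4,6,7} D(Y)={2,3,5,6,7,8} D(X)={2,3,4,6,7,8}: V {2,4,6,7}->{2,4,6}; Y {2,3,5,6,7,8}->{2,3,5,6}; X {2,3,4,6,7,8}->{4,6,7,8}
Constraint 2 (Y != W) on D(Y)={2,3,5,6} D(W)={2,4,5}: no change
Constraint 3 (W + V = Y) on D(W)={2,4,5} D(V)={2,4,6} D(Y)={2,3,5,6}: W {2,4,5}->{2,4}; V {2,4,6}->{2,4}; Y {2,3,5,6}->{6}
So after all 3 constraints: D(X) = {4,6,7,8}

Answer: {4,6,7,8}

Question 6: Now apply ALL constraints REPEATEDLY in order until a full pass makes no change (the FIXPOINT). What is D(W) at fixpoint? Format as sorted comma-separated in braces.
pass 0 (initial): D(W)={2,4,5}
pass 1: V {2,4,6,7}->{2,4}; W {2,4,5}->{2,4}; X {2,3,4,6,7,8}->{4,6,7,8}; Y {2,3,5,6,7,8}->{6}
pass 2: V {2,4}->{2}; W {2,4}->{4}; X {4,6,7,8}->{8}
pass 3: no change
Fixpoint after 3 passes: D(W) = {4}

Answer: {4}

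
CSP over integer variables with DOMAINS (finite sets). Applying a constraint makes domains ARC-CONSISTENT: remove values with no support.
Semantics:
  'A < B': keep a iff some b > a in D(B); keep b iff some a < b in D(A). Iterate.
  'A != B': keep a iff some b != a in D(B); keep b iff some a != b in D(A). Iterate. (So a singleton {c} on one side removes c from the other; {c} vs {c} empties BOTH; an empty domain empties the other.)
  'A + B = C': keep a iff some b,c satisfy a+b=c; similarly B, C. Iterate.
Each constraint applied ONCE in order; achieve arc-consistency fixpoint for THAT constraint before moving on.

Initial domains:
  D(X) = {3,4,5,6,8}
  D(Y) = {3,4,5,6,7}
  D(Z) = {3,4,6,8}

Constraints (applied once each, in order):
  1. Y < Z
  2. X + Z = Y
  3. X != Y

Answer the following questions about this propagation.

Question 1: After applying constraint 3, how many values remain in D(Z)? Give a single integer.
Answer: 1

Derivation:
Constraint 1 (Y < Z) on D(Y)={3,4,5,6,7} D(Z)={3,4,6,8}: Z {3,4,6,8}->{4,6,8}
Constraint 2 (X + Z = Y) on D(X)={3,4,5,6,8} D(Z)={4,6,8} D(Y)={3,4,5,6,7}: X {3,4,5,6,8}->{3}; Z {4,6,8}->{4}; Y {3,4,5,6,7}->{7}
Constraint 3 (X != Y) on D(X)={3} D(Y)={7}: no change
So after constraint 3: D(Z)={4}, size = 1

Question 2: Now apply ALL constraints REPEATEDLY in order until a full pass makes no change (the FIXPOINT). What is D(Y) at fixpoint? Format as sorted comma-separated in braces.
Answer: {}

Derivation:
pass 0 (initial): D(Y)={3,4,5,6,7}
pass 1: X {3,4,5,6,8}->{3}; Y {3,4,5,6,7}->{7}; Z {3,4,6,8}->{4}
pass 2: X {3}->{}; Y {7}->{}; Z {4}->{}
pass 3: no change
Fixpoint after 3 passes: D(Y) = {}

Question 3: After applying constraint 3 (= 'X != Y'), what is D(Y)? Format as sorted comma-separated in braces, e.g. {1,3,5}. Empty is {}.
Constraint 1 (Y < Z) on D(Y)={3,4,5,6,7} D(Z)={3,4,6,8}: Z {3,4,6,8}->{4,6,8}
Constraint 2 (X + Z = Y) on D(X)={3,4,5,6,8} D(Z)={4,6,8} D(Y)={3,4,5,6,7}: X {3,4,5,6,8}->{3}; Z {4,6,8}->{4}; Y {3,4,5,6,7}->{7}
Constraint 3 (X != Y) on D(X)={3} D(Y)={7}: no change
So after constraint 3: D(Y) = {7}

Answer: {7}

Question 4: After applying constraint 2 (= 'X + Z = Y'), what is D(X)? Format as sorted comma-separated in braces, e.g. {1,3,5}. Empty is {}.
Constraint 1 (Y < Z) on D(Y)={3,4,5,6,7} D(Z)={3,4,6,8}: Z {3,4,6,8}->{4,6,8}
Constraint 2 (X + Z = Y) on D(X)={3,4,5,6,8} D(Z)={4,6,8} D(Y)={3,4,5,6,7}: X {3,4,5,6,8}->{3}; Z {4,6,8}->{4}; Y {3,4,5,6,7}->{7}
So after constraint 2: D(X) = {3}

Answer: {3}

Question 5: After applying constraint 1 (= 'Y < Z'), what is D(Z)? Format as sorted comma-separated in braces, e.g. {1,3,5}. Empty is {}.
Answer: {4,6,8}

Derivation:
Constraint 1 (Y < Z) on D(Y)={3,4,5,6,7} D(Z)={3,4,6,8}: Z {3,4,6,8}->{4,6,8}
So after constraint 1: D(Z) = {4,6,8}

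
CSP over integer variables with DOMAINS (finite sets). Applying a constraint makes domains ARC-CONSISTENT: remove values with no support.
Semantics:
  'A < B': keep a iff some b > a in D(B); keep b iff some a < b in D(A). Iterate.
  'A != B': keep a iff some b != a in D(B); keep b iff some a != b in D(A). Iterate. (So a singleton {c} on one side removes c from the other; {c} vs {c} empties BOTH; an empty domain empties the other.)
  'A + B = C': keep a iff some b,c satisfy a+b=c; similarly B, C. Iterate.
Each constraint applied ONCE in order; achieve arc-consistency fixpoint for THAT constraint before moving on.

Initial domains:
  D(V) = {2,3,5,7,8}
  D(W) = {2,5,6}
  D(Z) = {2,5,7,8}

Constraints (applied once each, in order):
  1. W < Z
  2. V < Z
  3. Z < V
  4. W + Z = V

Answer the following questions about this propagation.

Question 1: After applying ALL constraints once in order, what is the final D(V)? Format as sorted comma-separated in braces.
Answer: {7}

Derivation:
Constraint 1 (W < Z) on D(W)={2,5,6} D(Z)={2,5,7,8}: Z {2,5,7,8}->{5,7,8}
Constraint 2 (V < Z) on D(V)={2,3,5,7,8} D(Z)={5,7,8}: V {2,3,5,7,8}->{2,3,5,7}
Constraint 3 (Z < V) on D(Z)={5,7,8} D(V)={2,3,5,7}: Z {5,7,8}->{5}; V {2,3,5,7}->{7}
Constraint 4 (W + Z = V) on D(W)={2,5,6} D(Z)={5} D(V)={7}: W {2,5,6}->{2}
So after all 4 constraints: D(V) = {7}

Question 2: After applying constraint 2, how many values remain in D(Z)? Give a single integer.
Answer: 3

Derivation:
Constraint 1 (W < Z) on D(W)={2,5,6} D(Z)={2,5,7,8}: Z {2,5,7,8}->{5,7,8}
Constraint 2 (V < Z) on D(V)={2,3,5,7,8} D(Z)={5,7,8}: V {2,3,5,7,8}->{2,3,5,7}
So after constraint 2: D(Z)={5,7,8}, size = 3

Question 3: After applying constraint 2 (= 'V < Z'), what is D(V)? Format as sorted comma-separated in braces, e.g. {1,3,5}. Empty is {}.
Constraint 1 (W < Z) on D(W)={2,5,6} D(Z)={2,5,7,8}: Z {2,5,7,8}->{5,7,8}
Constraint 2 (V < Z) on D(V)={2,3,5,7,8} D(Z)={5,7,8}: V {2,3,5,7,8}->{2,3,5,7}
So after constraint 2: D(V) = {2,3,5,7}

Answer: {2,3,5,7}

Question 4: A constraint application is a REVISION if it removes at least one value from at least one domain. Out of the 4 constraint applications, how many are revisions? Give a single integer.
Answer: 4

Derivation:
Constraint 1 (W < Z) on D(W)={2,5,6} D(Z)={2,5,7,8}: Z {2,5,7,8}->{5,7,8} => REVISION
Constraint 2 (V < Z) on D(V)={2,3,5,7,8} D(Z)={5,7,8}: V {2,3,5,7,8}->{2,3,5,7} => REVISION
Constraint 3 (Z < V) on D(Z)={5,7,8} D(V)={2,3,5,7}: Z {5,7,8}->{5}; V {2,3,5,7}->{7} => REVISION
Constraint 4 (W + Z = V) on D(W)={2,5,6} D(Z)={5} D(V)={7}: W {2,5,6}->{2} => REVISION
Total revisions = 4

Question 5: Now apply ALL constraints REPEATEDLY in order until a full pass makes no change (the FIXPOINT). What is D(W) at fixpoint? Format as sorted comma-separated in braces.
pass 0 (initial): D(W)={2,5,6}
pass 1: V {2,3,5,7,8}->{7}; W {2,5,6}->{2}; Z {2,5,7,8}->{5}
pass 2: V {7}->{}; W {2}->{}; Z {5}->{}
pass 3: no change
Fixpoint after 3 passes: D(W) = {}

Answer: {}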